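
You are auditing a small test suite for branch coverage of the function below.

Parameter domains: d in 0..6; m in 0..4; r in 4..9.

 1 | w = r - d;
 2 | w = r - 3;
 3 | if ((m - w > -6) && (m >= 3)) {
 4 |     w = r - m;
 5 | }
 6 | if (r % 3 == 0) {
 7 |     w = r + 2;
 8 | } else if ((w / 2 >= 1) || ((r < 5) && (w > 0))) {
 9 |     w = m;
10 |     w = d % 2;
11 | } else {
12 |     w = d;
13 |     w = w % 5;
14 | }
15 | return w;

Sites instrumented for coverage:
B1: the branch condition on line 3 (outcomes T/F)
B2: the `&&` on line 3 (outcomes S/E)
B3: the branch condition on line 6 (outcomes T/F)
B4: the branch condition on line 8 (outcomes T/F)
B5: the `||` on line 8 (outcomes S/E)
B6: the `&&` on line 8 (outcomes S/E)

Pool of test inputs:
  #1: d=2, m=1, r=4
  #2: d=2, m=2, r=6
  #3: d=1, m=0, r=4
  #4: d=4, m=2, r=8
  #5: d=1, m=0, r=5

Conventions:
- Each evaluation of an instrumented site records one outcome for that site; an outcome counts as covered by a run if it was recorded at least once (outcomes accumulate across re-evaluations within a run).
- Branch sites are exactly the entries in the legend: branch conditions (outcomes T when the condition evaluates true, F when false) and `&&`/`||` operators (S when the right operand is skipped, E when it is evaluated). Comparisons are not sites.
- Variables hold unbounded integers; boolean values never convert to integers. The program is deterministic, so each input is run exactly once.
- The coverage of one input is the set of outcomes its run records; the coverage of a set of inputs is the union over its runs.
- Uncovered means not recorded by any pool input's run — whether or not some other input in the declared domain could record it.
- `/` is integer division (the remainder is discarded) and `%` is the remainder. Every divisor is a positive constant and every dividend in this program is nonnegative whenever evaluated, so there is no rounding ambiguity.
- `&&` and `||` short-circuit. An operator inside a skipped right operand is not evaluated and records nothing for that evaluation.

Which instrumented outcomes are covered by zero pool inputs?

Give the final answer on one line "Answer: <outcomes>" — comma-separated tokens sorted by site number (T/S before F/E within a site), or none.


#1 (d=2, m=1, r=4) -> B2->E, B1->F, B3->F, B5->E, B6->E, B4->T; covered: B1=F, B2=E, B3=F, B4=T, B5=E, B6=E
#2 (d=2, m=2, r=6) -> B2->E, B1->F, B3->T; covered: B1=F, B2=E, B3=T
#3 (d=1, m=0, r=4) -> B2->E, B1->F, B3->F, B5->E, B6->E, B4->T; covered: B1=F, B2=E, B3=F, B4=T, B5=E, B6=E
#4 (d=4, m=2, r=8) -> B2->E, B1->F, B3->F, B5->S, B4->T; covered: B1=F, B2=E, B3=F, B4=T, B5=S
#5 (d=1, m=0, r=5) -> B2->E, B1->F, B3->F, B5->S, B4->T; covered: B1=F, B2=E, B3=F, B4=T, B5=S
union over the pool: B1=F, B2=E, B3=T, B3=F, B4=T, B5=S, B5=E, B6=E
uncovered (4 of 12): B1=T, B2=S, B4=F, B6=S
Answer: B1=T, B2=S, B4=F, B6=S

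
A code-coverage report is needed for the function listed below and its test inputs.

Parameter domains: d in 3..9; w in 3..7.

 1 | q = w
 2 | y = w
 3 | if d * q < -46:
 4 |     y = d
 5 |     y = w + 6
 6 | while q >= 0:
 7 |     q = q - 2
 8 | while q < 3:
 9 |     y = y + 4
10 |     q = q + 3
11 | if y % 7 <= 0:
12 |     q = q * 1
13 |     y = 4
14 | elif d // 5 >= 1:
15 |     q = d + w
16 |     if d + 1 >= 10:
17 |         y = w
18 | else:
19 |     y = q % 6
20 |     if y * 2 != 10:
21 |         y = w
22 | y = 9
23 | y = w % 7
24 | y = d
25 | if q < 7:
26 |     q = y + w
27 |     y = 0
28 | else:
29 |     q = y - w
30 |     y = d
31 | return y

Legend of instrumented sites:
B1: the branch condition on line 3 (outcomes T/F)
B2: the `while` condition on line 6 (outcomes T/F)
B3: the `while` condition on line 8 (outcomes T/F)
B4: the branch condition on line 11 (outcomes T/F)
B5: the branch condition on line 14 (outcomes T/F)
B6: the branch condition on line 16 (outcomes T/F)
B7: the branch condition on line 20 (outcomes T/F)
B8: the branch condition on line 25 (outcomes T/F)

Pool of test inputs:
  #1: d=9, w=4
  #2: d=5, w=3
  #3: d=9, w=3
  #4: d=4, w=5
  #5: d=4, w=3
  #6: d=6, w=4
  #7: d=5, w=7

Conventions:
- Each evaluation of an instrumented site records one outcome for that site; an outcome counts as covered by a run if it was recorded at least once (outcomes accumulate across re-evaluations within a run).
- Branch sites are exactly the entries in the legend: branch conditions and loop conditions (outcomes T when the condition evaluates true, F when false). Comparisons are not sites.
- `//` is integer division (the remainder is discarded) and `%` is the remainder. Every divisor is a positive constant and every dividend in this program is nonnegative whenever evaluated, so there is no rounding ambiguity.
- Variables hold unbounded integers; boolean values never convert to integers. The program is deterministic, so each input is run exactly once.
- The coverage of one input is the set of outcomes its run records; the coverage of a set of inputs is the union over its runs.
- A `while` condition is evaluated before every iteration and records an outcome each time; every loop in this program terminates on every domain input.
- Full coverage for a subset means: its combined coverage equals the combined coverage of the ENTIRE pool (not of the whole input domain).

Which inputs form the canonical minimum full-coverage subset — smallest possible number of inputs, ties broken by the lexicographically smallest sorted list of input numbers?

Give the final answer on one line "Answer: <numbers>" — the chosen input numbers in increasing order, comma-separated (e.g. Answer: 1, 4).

#1 (d=9, w=4) -> covered: B1=F, B2=T, B2=F, B3=T, B3=F, B4=F, B5=T, B6=T, B8=F
#2 (d=5, w=3) -> covered: B1=F, B2=T, B2=F, B3=T, B3=F, B4=F, B5=T, B6=F, B8=F
#3 (d=9, w=3) -> covered: B1=F, B2=T, B2=F, B3=T, B3=F, B4=F, B5=T, B6=T, B8=F
#4 (d=4, w=5) -> covered: B1=F, B2=T, B2=F, B3=T, B3=F, B4=F, B5=F, B7=F, B8=T
#5 (d=4, w=3) -> covered: B1=F, B2=T, B2=F, B3=T, B3=F, B4=F, B5=F, B7=F, B8=T
#6 (d=6, w=4) -> covered: B1=F, B2=T, B2=F, B3=T, B3=F, B4=F, B5=T, B6=F, B8=F
#7 (d=5, w=7) -> covered: B1=F, B2=T, B2=F, B3=T, B3=F, B4=F, B5=T, B6=F, B8=F
union over all inputs: B1=F, B2=T, B2=F, B3=T, B3=F, B4=F, B5=T, B5=F, B6=T, B6=F, B7=F, B8=T, B8=F (13 outcomes)
every size-1 subset falls short of the 13 outcomes (best: 9/13)
every size-2 subset falls short of the 13 outcomes (best: 12/13)
inputs {1, 2, 4} (size 3) cover everything; no size-3 subset with a lexicographically smaller index list covers all 13

Answer: 1, 2, 4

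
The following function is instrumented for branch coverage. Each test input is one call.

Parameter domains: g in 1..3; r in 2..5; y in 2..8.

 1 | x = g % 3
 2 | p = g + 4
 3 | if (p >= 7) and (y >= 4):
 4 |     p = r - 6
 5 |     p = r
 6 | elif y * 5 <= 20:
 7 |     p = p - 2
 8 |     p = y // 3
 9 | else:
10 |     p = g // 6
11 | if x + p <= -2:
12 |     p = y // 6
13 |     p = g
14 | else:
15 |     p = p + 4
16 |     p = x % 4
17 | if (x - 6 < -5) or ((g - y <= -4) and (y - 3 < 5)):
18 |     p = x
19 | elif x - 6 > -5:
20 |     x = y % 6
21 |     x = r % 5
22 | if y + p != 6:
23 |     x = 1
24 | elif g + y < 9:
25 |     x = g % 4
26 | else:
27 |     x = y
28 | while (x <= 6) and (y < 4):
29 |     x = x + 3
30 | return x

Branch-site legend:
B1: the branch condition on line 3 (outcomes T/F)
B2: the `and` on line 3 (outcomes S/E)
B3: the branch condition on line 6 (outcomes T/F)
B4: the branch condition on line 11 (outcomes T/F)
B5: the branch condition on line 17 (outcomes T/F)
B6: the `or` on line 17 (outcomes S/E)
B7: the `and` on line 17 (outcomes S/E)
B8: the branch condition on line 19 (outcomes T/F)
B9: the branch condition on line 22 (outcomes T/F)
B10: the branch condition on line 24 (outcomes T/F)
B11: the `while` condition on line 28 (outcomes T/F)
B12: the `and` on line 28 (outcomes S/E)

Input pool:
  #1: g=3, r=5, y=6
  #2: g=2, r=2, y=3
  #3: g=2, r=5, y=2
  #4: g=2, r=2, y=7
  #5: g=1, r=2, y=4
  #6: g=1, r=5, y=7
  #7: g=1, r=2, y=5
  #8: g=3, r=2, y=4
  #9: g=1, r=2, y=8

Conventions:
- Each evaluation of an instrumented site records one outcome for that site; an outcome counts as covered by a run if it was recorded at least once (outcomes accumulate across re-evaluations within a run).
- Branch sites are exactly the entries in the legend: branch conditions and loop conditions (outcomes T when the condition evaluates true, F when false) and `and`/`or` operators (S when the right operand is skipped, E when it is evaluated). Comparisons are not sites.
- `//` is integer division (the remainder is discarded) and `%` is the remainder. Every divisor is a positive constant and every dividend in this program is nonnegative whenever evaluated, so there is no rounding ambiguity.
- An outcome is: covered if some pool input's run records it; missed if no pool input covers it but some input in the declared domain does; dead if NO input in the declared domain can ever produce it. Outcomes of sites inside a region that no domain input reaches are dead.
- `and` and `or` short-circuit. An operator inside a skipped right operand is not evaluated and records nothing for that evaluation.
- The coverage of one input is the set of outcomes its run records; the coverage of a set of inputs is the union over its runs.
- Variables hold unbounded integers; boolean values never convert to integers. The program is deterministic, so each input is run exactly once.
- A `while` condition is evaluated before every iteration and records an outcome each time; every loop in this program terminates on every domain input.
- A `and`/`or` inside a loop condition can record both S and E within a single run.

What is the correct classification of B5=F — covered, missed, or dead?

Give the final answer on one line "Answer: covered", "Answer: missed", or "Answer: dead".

B5=F is recorded by pool input(s) 2, 3, 5, 9 -> covered

Answer: covered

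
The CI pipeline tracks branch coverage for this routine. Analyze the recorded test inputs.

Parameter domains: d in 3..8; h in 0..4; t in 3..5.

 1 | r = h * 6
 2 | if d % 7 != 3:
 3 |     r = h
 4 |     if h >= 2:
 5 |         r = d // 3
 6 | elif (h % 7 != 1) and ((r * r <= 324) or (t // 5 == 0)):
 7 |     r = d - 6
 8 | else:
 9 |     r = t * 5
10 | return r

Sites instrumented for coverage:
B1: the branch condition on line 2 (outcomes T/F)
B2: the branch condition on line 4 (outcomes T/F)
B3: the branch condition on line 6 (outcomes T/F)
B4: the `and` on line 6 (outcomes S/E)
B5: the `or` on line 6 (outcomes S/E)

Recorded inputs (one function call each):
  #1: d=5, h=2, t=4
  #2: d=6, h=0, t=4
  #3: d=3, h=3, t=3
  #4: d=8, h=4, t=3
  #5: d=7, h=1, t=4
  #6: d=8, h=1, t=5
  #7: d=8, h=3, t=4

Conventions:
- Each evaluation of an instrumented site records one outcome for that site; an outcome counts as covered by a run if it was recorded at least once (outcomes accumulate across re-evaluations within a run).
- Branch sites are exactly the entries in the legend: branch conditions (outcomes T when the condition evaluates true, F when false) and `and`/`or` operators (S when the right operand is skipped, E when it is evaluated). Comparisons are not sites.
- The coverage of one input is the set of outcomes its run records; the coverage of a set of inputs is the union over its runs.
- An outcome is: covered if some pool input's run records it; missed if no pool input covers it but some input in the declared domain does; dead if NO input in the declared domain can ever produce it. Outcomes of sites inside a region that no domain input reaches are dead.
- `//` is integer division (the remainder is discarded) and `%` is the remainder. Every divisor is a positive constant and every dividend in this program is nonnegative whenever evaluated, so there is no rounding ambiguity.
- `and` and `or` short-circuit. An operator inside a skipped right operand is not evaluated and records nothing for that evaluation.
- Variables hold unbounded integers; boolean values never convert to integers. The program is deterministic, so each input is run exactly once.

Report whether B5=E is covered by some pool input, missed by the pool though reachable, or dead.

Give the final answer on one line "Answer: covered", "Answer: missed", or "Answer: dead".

no pool input records B5=E
but domain input (d=3, h=4, t=3) does record it -> reachable, so missed

Answer: missed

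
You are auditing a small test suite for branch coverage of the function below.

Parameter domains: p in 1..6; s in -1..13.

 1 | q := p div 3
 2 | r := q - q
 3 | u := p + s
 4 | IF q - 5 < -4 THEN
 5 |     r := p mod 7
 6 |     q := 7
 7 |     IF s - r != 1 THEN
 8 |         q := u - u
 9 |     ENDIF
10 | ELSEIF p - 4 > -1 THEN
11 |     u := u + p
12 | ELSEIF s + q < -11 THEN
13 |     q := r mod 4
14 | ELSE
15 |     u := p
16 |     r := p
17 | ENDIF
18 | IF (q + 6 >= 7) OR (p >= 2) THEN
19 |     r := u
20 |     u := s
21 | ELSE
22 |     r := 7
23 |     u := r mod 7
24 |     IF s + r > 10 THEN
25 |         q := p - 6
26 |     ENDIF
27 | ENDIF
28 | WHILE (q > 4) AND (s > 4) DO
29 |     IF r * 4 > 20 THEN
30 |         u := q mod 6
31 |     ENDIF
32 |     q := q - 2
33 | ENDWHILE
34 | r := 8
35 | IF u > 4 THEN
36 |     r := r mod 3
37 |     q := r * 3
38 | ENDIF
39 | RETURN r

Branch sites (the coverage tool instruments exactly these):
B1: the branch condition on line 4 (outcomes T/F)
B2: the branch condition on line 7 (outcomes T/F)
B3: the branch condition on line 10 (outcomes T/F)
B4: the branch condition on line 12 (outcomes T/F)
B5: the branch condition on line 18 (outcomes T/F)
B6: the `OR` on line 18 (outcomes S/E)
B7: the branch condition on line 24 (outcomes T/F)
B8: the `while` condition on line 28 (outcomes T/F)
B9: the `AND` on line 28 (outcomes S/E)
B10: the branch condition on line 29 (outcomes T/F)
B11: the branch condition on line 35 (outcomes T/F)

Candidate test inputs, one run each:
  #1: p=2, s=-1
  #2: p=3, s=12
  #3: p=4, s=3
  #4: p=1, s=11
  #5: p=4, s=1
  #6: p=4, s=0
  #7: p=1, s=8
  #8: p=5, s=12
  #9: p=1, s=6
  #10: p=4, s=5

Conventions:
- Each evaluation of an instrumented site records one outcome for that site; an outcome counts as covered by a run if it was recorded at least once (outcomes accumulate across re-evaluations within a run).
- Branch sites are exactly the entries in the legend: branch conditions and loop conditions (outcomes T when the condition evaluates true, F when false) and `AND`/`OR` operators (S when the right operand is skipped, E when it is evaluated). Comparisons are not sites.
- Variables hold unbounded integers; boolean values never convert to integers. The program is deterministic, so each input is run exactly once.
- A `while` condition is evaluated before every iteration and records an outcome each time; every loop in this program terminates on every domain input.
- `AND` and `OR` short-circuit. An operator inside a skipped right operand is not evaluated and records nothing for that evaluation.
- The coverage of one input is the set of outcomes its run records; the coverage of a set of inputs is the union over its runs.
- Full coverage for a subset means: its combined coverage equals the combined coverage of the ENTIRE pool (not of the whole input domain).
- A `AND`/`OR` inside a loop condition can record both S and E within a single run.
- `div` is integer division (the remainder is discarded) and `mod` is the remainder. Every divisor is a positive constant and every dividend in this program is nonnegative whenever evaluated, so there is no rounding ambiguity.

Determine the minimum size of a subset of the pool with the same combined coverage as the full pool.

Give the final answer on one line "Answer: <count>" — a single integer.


input #1 (p=2, s=-1): events B1->T, B2->T, B6->E, B5->T, B9->S, B8->F, B11->F; covers B1=T, B2=T, B5=T, B6=E, B8=F, B9=S, B11=F
input #2 (p=3, s=12): events B1->F, B3->F, B4->F, B6->S, B5->T, B9->S, B8->F, B11->T; covers B1=F, B3=F, B4=F, B5=T, B6=S, B8=F, B9=S, B11=T
input #3 (p=4, s=3): events B1->F, B3->T, B6->S, B5->T, B9->S, B8->F, B11->F; covers B1=F, B3=T, B5=T, B6=S, B8=F, B9=S, B11=F
input #4 (p=1, s=11): events B1->T, B2->T, B6->E, B5->F, B7->T, B9->S, B8->F, B11->F; covers B1=T, B2=T, B5=F, B6=E, B7=T, B8=F, B9=S, B11=F
input #5 (p=4, s=1): events B1->F, B3->T, B6->S, B5->T, B9->S, B8->F, B11->F; covers B1=F, B3=T, B5=T, B6=S, B8=F, B9=S, B11=F
input #6 (p=4, s=0): events B1->F, B3->T, B6->S, B5->T, B9->S, B8->F, B11->F; covers B1=F, B3=T, B5=T, B6=S, B8=F, B9=S, B11=F
input #7 (p=1, s=8): events B1->T, B2->T, B6->E, B5->F, B7->T, B9->S, B8->F, B11->F; covers B1=T, B2=T, B5=F, B6=E, B7=T, B8=F, B9=S, B11=F
input #8 (p=5, s=12): events B1->F, B3->T, B6->S, B5->T, B9->S, B8->F, B11->T; covers B1=F, B3=T, B5=T, B6=S, B8=F, B9=S, B11=T
input #9 (p=1, s=6): events B1->T, B2->T, B6->E, B5->F, B7->T, B9->S, B8->F, B11->F; covers B1=T, B2=T, B5=F, B6=E, B7=T, B8=F, B9=S, B11=F
input #10 (p=4, s=5): events B1->F, B3->T, B6->S, B5->T, B9->S, B8->F, B11->T; covers B1=F, B3=T, B5=T, B6=S, B8=F, B9=S, B11=T
pool-wide coverage (15 outcomes): B1=T, B1=F, B2=T, B3=T, B3=F, B4=F, B5=T, B5=F, B6=S, B6=E, B7=T, B8=F, B9=S, B11=T, B11=F
size 1 is not enough: best union over all size-1 subsets is 8/15
size 2 is not enough: best union over all size-2 subsets is 14/15
at size 3, {2, 3, 4} reaches all 15 outcomes; every lexicographically earlier size-3 subset fails
Answer: 3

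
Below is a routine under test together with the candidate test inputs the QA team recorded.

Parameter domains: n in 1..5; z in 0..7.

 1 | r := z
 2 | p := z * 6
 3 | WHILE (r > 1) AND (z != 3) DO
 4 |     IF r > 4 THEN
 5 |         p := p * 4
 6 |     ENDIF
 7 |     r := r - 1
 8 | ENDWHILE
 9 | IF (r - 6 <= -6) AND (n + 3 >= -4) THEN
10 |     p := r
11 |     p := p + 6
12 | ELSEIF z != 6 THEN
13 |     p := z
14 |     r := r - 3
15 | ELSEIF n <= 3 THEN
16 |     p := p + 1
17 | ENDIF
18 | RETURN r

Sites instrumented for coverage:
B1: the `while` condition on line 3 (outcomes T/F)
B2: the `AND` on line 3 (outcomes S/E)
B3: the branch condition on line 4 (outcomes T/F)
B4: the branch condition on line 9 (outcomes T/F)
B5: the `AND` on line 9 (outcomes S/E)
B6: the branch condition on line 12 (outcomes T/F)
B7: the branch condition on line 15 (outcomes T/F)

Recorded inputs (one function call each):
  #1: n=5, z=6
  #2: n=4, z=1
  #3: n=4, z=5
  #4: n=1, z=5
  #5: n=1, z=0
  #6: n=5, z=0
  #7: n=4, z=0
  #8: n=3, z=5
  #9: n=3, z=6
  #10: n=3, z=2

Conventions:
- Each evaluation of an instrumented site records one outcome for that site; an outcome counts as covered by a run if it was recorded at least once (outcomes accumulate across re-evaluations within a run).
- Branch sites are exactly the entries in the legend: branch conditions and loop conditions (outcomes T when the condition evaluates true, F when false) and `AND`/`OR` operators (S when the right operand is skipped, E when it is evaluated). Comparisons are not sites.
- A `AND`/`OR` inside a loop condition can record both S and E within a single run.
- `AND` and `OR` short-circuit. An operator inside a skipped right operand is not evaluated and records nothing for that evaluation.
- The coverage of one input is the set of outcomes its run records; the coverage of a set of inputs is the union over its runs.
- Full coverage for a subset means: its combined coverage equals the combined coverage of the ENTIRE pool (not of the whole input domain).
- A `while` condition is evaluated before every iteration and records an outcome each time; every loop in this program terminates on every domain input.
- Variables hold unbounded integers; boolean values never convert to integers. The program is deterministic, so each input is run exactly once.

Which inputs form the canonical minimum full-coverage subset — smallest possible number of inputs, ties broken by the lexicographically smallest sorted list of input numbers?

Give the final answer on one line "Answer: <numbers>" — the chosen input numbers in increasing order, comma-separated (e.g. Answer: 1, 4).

test 1 (n=5, z=6) fires B2->E, B1->T, B3->T, B2->E, B1->T, B3->T, B2->E, B1->T, B3->F, B2->E, B1->T, B3->F, B2->E, B1->T, ...; hits B1=T, B1=F, B2=S, B2=E, B3=T, B3=F, B4=F, B5=S, B6=F, B7=F
test 2 (n=4, z=1) fires B2->S, B1->F, B5->S, B4->F, B6->T; hits B1=F, B2=S, B4=F, B5=S, B6=T
test 3 (n=4, z=5) fires B2->E, B1->T, B3->T, B2->E, B1->T, B3->F, B2->E, B1->T, B3->F, B2->E, B1->T, B3->F, B2->S, B1->F, ...; hits B1=T, B1=F, B2=S, B2=E, B3=T, B3=F, B4=F, B5=S, B6=T
test 4 (n=1, z=5) fires B2->E, B1->T, B3->T, B2->E, B1->T, B3->F, B2->E, B1->T, B3->F, B2->E, B1->T, B3->F, B2->S, B1->F, ...; hits B1=T, B1=F, B2=S, B2=E, B3=T, B3=F, B4=F, B5=S, B6=T
test 5 (n=1, z=0) fires B2->S, B1->F, B5->E, B4->T; hits B1=F, B2=S, B4=T, B5=E
test 6 (n=5, z=0) fires B2->S, B1->F, B5->E, B4->T; hits B1=F, B2=S, B4=T, B5=E
test 7 (n=4, z=0) fires B2->S, B1->F, B5->E, B4->T; hits B1=F, B2=S, B4=T, B5=E
test 8 (n=3, z=5) fires B2->E, B1->T, B3->T, B2->E, B1->T, B3->F, B2->E, B1->T, B3->F, B2->E, B1->T, B3->F, B2->S, B1->F, ...; hits B1=T, B1=F, B2=S, B2=E, B3=T, B3=F, B4=F, B5=S, B6=T
test 9 (n=3, z=6) fires B2->E, B1->T, B3->T, B2->E, B1->T, B3->T, B2->E, B1->T, B3->F, B2->E, B1->T, B3->F, B2->E, B1->T, ...; hits B1=T, B1=F, B2=S, B2=E, B3=T, B3=F, B4=F, B5=S, B6=F, B7=T
test 10 (n=3, z=2) fires B2->E, B1->T, B3->F, B2->S, B1->F, B5->S, B4->F, B6->T; hits B1=T, B1=F, B2=S, B2=E, B3=F, B4=F, B5=S, B6=T
union over all inputs: B1=T, B1=F, B2=S, B2=E, B3=T, B3=F, B4=T, B4=F, B5=S, B5=E, B6=T, B6=F, B7=T, B7=F (14 outcomes)
checked all size-1 subsets: none covers 14 outcomes (max 10/14)
checked all size-2 subsets: none covers 14 outcomes (max 12/14)
checked all size-3 subsets: none covers 14 outcomes (max 13/14)
inputs {1, 2, 5, 9} (size 4) cover everything; no size-4 subset with a lexicographically smaller index list covers all 14

Answer: 1, 2, 5, 9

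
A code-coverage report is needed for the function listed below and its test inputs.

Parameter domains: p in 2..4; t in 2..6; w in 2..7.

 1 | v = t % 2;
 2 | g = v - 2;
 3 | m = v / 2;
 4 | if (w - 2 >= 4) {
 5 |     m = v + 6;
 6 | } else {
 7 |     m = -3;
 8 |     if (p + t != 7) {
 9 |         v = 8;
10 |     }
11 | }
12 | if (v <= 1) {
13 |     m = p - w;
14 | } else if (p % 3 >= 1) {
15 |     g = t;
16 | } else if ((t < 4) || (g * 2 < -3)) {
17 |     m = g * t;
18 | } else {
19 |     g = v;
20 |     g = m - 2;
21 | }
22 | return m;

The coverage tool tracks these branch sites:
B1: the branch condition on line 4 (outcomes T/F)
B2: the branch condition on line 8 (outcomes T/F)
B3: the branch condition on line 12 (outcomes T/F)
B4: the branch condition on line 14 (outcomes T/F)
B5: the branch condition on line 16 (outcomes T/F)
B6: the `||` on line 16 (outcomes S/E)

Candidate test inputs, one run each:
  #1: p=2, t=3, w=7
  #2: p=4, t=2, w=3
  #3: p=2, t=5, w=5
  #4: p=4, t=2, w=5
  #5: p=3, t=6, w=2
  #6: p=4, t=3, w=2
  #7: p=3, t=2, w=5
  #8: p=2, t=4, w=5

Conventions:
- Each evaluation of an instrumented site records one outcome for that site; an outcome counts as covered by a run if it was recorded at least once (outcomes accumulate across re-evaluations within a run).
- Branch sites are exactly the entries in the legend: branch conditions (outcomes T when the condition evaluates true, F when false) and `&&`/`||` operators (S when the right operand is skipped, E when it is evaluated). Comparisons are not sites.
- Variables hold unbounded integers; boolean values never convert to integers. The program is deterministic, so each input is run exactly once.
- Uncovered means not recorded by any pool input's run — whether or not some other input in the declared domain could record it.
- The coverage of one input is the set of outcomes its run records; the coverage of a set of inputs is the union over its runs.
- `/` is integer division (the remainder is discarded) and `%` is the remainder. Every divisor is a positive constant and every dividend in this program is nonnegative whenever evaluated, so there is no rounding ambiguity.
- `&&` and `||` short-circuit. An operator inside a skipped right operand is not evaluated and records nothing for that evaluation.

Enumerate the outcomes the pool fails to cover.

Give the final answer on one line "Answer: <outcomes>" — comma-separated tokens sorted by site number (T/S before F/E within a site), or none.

test 1 (p=2, t=3, w=7) hits B1=T, B3=T
test 2 (p=4, t=2, w=3) hits B1=F, B2=T, B3=F, B4=T
test 3 (p=2, t=5, w=5) hits B1=F, B2=F, B3=T
test 4 (p=4, t=2, w=5) hits B1=F, B2=T, B3=F, B4=T
test 5 (p=3, t=6, w=2) hits B1=F, B2=T, B3=F, B4=F, B5=T, B6=E
test 6 (p=4, t=3, w=2) hits B1=F, B2=F, B3=T
test 7 (p=3, t=2, w=5) hits B1=F, B2=T, B3=F, B4=F, B5=T, B6=S
test 8 (p=2, t=4, w=5) hits B1=F, B2=T, B3=F, B4=T
union over the pool: B1=T, B1=F, B2=T, B2=F, B3=T, B3=F, B4=T, B4=F, B5=T, B6=S, B6=E
uncovered (1 of 12): B5=F

Answer: B5=F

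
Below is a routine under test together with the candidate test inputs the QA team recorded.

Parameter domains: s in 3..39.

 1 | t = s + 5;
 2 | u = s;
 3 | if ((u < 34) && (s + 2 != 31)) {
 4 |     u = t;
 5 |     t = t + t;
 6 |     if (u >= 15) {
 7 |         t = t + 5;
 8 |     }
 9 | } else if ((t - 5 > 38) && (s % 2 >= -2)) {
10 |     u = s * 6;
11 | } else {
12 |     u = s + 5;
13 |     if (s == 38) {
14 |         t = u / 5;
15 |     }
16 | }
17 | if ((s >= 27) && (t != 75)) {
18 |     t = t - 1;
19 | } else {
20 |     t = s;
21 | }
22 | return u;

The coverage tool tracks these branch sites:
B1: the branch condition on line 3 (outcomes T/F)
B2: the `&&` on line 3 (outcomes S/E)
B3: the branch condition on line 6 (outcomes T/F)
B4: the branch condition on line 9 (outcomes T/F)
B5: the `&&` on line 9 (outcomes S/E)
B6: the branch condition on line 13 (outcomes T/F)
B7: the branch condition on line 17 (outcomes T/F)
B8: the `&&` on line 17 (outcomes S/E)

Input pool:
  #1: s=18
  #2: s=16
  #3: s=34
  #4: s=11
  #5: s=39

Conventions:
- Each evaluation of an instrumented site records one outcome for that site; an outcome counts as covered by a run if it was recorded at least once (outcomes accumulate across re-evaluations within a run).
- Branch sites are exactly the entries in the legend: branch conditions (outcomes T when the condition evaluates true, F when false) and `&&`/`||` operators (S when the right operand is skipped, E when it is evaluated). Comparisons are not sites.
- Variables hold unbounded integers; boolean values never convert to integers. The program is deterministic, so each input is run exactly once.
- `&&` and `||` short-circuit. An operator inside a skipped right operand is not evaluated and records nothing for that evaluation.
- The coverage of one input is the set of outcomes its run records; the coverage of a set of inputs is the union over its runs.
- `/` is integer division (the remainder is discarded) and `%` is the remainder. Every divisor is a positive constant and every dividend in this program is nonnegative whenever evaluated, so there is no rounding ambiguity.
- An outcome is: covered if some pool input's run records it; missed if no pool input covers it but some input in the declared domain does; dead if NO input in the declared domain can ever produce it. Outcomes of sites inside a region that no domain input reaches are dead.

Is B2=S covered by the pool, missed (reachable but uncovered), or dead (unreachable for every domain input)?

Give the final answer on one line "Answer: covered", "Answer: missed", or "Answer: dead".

B2=S is recorded by pool input(s) 3, 5 -> covered

Answer: covered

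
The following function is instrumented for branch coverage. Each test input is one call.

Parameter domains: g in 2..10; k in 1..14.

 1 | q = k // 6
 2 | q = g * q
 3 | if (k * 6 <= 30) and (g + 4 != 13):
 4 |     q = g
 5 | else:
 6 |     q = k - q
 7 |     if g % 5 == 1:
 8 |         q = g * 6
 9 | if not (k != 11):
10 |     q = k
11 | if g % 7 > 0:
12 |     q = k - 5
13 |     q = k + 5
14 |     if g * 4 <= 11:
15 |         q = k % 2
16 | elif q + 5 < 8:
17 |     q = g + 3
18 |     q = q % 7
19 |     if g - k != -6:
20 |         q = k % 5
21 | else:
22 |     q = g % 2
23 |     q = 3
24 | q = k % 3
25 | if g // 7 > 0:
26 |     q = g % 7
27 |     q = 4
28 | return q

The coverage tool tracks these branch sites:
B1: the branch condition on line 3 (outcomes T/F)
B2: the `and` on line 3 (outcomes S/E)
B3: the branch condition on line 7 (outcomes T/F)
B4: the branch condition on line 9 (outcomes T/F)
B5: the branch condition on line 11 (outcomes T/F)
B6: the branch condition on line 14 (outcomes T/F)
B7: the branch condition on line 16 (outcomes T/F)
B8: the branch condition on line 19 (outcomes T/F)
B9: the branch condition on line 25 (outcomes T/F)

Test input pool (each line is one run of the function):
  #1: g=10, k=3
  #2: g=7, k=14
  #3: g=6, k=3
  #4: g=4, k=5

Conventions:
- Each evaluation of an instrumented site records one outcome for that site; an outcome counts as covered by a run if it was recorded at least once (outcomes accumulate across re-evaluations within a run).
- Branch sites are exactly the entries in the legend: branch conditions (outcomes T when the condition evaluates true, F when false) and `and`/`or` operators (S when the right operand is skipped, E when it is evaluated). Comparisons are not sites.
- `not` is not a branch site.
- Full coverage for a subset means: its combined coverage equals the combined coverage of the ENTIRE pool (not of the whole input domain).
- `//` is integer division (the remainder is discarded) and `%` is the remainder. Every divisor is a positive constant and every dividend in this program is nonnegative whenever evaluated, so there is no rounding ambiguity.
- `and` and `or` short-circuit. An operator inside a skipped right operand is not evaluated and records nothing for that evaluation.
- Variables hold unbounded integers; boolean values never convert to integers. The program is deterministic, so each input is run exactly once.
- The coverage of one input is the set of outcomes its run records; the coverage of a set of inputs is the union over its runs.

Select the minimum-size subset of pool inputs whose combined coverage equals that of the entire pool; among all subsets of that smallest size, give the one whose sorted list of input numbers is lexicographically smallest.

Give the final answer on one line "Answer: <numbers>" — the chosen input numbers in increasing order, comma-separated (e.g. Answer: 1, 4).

input #1, g=10, k=3: events B2->E, B1->T, B4->F, B5->T, B6->F, B9->T; outcomes B1=T, B2=E, B4=F, B5=T, B6=F, B9=T
input #2, g=7, k=14: events B2->S, B1->F, B3->F, B4->F, B5->F, B7->T, B8->T, B9->T; outcomes B1=F, B2=S, B3=F, B4=F, B5=F, B7=T, B8=T, B9=T
input #3, g=6, k=3: events B2->E, B1->T, B4->F, B5->T, B6->F, B9->F; outcomes B1=T, B2=E, B4=F, B5=T, B6=F, B9=F
input #4, g=4, k=5: events B2->E, B1->T, B4->F, B5->T, B6->F, B9->F; outcomes B1=T, B2=E, B4=F, B5=T, B6=F, B9=F
together the pool reaches 13 outcomes: B1=T, B1=F, B2=S, B2=E, B3=F, B4=F, B5=T, B5=F, B6=F, B7=T, B8=T, B9=T, B9=F
checked all size-1 subsets: none covers 13 outcomes (max 8/13)
the canonical winner is {2, 3}: size 2, full 13-outcome coverage, earliest index list among size-2 covers

Answer: 2, 3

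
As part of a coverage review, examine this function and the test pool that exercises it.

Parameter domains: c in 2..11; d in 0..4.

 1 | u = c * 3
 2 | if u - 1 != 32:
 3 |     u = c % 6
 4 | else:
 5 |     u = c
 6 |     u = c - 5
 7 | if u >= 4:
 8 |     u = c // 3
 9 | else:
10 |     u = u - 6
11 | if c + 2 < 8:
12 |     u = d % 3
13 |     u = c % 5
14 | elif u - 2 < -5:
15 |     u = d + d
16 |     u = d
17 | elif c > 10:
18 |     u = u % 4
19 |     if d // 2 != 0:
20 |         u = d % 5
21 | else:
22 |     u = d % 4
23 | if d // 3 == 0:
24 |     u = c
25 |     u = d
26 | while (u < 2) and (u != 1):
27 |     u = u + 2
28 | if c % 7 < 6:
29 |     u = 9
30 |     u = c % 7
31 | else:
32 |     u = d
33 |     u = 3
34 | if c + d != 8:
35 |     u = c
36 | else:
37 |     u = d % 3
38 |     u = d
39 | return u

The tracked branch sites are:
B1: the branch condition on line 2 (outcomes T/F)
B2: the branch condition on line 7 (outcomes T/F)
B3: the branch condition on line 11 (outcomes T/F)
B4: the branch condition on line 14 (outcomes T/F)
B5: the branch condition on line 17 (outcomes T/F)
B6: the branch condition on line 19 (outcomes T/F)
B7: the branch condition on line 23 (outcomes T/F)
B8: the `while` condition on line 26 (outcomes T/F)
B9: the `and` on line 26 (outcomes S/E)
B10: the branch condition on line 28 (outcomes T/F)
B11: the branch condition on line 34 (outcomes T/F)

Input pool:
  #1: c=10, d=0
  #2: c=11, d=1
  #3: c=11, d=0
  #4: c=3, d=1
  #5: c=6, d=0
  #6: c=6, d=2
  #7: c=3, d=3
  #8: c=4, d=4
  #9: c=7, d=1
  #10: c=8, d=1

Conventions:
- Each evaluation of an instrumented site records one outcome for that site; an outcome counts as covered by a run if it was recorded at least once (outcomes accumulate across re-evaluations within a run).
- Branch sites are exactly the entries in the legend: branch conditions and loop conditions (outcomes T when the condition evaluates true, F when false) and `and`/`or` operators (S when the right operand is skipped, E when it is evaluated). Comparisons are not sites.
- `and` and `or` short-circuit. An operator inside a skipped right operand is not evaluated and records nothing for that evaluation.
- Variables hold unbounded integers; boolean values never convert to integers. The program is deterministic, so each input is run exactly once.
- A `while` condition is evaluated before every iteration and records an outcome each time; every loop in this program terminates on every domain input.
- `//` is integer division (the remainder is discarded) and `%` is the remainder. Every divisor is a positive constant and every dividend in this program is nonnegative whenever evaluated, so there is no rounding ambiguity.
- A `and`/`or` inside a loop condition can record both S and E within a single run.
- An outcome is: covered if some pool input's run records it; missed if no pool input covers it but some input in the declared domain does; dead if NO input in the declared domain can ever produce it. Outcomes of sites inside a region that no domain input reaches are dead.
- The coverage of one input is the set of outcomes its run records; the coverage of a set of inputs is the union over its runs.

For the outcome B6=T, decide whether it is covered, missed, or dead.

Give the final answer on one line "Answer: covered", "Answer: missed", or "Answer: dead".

no pool input records B6=T
but domain input (c=11, d=2) does record it -> reachable, so missed

Answer: missed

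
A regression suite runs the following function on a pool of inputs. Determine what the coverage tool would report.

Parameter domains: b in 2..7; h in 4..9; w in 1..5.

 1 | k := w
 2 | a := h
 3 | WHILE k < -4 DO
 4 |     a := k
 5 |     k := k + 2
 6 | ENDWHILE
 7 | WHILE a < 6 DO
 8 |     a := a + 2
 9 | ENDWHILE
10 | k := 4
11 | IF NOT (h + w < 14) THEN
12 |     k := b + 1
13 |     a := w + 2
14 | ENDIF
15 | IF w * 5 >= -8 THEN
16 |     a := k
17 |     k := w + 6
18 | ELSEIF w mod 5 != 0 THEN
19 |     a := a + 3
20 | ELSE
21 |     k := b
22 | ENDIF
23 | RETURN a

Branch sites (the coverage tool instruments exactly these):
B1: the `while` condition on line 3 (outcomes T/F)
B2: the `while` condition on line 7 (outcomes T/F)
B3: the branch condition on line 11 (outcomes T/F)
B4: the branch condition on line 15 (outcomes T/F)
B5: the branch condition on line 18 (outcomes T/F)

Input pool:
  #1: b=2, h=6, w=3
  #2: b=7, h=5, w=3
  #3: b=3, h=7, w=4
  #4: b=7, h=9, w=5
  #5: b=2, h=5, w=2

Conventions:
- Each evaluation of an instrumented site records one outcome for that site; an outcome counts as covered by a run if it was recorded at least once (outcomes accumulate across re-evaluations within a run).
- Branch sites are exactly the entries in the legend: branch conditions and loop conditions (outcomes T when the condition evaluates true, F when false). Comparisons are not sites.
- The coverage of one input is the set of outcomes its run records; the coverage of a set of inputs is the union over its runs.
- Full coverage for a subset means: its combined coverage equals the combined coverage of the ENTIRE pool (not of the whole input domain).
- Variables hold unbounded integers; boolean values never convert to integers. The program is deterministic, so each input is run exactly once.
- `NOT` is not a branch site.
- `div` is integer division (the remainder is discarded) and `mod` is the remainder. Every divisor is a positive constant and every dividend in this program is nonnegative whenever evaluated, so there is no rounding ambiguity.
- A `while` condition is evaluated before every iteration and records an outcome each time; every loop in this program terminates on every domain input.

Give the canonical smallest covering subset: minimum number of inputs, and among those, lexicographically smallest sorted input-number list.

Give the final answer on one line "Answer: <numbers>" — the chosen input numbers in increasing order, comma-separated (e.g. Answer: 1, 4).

input #1 (b=2, h=6, w=3): events B1->F, B2->F, B3->F, B4->T; covers B1=F, B2=F, B3=F, B4=T
input #2 (b=7, h=5, w=3): events B1->F, B2->T, B2->F, B3->F, B4->T; covers B1=F, B2=T, B2=F, B3=F, B4=T
input #3 (b=3, h=7, w=4): events B1->F, B2->F, B3->F, B4->T; covers B1=F, B2=F, B3=F, B4=T
input #4 (b=7, h=9, w=5): events B1->F, B2->F, B3->T, B4->T; covers B1=F, B2=F, B3=T, B4=T
input #5 (b=2, h=5, w=2): events B1->F, B2->T, B2->F, B3->F, B4->T; covers B1=F, B2=T, B2=F, B3=F, B4=T
the full pool covers 6 outcomes: B1=F, B2=T, B2=F, B3=T, B3=F, B4=T
no size-1 subset reaches all 6 outcomes (best union: 5/6)
size 2: inputs {2, 4} cover all 6 outcomes, and no lexicographically smaller subset of this size does

Answer: 2, 4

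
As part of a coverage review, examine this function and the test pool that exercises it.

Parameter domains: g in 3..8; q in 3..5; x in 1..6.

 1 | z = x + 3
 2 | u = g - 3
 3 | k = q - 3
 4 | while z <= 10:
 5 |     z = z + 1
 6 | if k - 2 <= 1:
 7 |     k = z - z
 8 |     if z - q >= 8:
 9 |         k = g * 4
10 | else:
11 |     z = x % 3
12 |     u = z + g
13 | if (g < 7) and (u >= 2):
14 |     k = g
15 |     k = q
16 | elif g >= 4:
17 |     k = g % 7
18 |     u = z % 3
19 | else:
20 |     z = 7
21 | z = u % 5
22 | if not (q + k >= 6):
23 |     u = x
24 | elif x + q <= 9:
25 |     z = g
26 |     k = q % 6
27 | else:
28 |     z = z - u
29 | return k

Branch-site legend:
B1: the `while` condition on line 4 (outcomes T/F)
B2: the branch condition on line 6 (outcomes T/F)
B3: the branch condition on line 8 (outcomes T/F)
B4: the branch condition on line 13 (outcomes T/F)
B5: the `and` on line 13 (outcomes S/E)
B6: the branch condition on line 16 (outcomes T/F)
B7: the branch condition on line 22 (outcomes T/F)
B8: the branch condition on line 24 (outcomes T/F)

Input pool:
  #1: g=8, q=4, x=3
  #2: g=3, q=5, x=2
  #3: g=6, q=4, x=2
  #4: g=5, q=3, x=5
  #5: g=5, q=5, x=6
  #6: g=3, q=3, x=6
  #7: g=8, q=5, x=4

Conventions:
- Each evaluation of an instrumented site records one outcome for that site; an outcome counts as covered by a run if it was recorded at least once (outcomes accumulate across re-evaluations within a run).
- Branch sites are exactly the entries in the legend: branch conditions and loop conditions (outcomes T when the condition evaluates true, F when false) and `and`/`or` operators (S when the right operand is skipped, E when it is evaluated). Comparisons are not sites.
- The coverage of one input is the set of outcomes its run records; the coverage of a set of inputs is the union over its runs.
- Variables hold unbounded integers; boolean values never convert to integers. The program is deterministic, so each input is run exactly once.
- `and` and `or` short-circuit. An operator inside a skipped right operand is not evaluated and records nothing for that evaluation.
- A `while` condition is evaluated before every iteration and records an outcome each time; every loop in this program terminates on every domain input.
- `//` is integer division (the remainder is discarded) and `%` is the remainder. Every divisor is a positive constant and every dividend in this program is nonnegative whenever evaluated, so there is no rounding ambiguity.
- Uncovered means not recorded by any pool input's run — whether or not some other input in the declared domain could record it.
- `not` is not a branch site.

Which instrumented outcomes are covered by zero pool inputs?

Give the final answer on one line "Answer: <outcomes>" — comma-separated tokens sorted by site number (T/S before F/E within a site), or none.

test 1 (g=8, q=4, x=3) fires B1->T, B1->T, B1->T, B1->T, B1->T, B1->F, B2->T, B3->F, B5->S, B4->F, B6->T, B7->T; hits B1=T, B1=F, B2=T, B3=F, B4=F, B5=S, B6=T, B7=T
test 2 (g=3, q=5, x=2) fires B1->T, B1->T, B1->T, B1->T, B1->T, B1->T, B1->F, B2->T, B3->F, B5->E, B4->F, B6->F, B7->T; hits B1=T, B1=F, B2=T, B3=F, B4=F, B5=E, B6=F, B7=T
test 3 (g=6, q=4, x=2) fires B1->T, B1->T, B1->T, B1->T, B1->T, B1->T, B1->F, B2->T, B3->F, B5->E, B4->T, B7->F, B8->T; hits B1=T, B1=F, B2=T, B3=F, B4=T, B5=E, B7=F, B8=T
test 4 (g=5, q=3, x=5) fires B1->T, B1->T, B1->T, B1->F, B2->T, B3->T, B5->E, B4->T, B7->F, B8->T; hits B1=T, B1=F, B2=T, B3=T, B4=T, B5=E, B7=F, B8=T
test 5 (g=5, q=5, x=6) fires B1->T, B1->T, B1->F, B2->T, B3->F, B5->E, B4->T, B7->F, B8->F; hits B1=T, B1=F, B2=T, B3=F, B4=T, B5=E, B7=F, B8=F
test 6 (g=3, q=3, x=6) fires B1->T, B1->T, B1->F, B2->T, B3->T, B5->E, B4->F, B6->F, B7->F, B8->T; hits B1=T, B1=F, B2=T, B3=T, B4=F, B5=E, B6=F, B7=F, B8=T
test 7 (g=8, q=5, x=4) fires B1->T, B1->T, B1->T, B1->T, B1->F, B2->T, B3->F, B5->S, B4->F, B6->T, B7->F, B8->T; hits B1=T, B1=F, B2=T, B3=F, B4=F, B5=S, B6=T, B7=F, B8=T
union over the pool: B1=T, B1=F, B2=T, B3=T, B3=F, B4=T, B4=F, B5=S, B5=E, B6=T, B6=F, B7=T, B7=F, B8=T, B8=F
uncovered (1 of 16): B2=F

Answer: B2=F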